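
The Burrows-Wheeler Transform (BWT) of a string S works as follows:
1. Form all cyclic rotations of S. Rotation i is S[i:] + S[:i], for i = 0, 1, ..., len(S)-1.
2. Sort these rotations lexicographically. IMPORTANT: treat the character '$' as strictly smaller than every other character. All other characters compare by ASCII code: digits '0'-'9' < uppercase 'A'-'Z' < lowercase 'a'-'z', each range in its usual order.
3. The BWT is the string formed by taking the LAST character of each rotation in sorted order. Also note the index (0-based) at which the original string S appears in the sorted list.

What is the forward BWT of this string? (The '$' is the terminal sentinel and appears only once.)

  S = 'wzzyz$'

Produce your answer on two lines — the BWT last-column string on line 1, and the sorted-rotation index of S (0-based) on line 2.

All 6 rotations (rotation i = S[i:]+S[:i]):
  rot[0] = wzzyz$
  rot[1] = zzyz$w
  rot[2] = zyz$wz
  rot[3] = yz$wzz
  rot[4] = z$wzzy
  rot[5] = $wzzyz
Sorted (with $ < everything):
  sorted[0] = $wzzyz  (last char: 'z')
  sorted[1] = wzzyz$  (last char: '$')
  sorted[2] = yz$wzz  (last char: 'z')
  sorted[3] = z$wzzy  (last char: 'y')
  sorted[4] = zyz$wz  (last char: 'z')
  sorted[5] = zzyz$w  (last char: 'w')
Last column: z$zyzw
Original string S is at sorted index 1

Answer: z$zyzw
1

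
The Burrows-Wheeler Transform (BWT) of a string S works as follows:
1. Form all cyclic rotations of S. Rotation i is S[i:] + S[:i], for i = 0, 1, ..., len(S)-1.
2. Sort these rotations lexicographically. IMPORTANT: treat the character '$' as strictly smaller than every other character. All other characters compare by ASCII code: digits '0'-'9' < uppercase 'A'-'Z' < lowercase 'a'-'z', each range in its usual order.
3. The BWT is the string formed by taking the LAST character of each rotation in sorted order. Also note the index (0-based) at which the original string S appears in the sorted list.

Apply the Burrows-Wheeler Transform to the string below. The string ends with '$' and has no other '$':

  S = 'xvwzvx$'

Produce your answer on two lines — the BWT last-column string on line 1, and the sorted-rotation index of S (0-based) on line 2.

All 7 rotations (rotation i = S[i:]+S[:i]):
  rot[0] = xvwzvx$
  rot[1] = vwzvx$x
  rot[2] = wzvx$xv
  rot[3] = zvx$xvw
  rot[4] = vx$xvwz
  rot[5] = x$xvwzv
  rot[6] = $xvwzvx
Sorted (with $ < everything):
  sorted[0] = $xvwzvx  (last char: 'x')
  sorted[1] = vwzvx$x  (last char: 'x')
  sorted[2] = vx$xvwz  (last char: 'z')
  sorted[3] = wzvx$xv  (last char: 'v')
  sorted[4] = x$xvwzv  (last char: 'v')
  sorted[5] = xvwzvx$  (last char: '$')
  sorted[6] = zvx$xvw  (last char: 'w')
Last column: xxzvv$w
Original string S is at sorted index 5

Answer: xxzvv$w
5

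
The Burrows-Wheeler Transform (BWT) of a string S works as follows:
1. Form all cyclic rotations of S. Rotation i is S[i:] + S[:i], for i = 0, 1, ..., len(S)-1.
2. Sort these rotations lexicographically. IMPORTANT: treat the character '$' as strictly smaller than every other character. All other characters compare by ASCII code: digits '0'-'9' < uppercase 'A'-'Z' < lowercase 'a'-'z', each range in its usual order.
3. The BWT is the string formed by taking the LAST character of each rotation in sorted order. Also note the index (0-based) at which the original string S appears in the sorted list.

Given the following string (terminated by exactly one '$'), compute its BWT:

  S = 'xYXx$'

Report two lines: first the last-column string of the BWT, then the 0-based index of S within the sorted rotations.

All 5 rotations (rotation i = S[i:]+S[:i]):
  rot[0] = xYXx$
  rot[1] = YXx$x
  rot[2] = Xx$xY
  rot[3] = x$xYX
  rot[4] = $xYXx
Sorted (with $ < everything):
  sorted[0] = $xYXx  (last char: 'x')
  sorted[1] = Xx$xY  (last char: 'Y')
  sorted[2] = YXx$x  (last char: 'x')
  sorted[3] = x$xYX  (last char: 'X')
  sorted[4] = xYXx$  (last char: '$')
Last column: xYxX$
Original string S is at sorted index 4

Answer: xYxX$
4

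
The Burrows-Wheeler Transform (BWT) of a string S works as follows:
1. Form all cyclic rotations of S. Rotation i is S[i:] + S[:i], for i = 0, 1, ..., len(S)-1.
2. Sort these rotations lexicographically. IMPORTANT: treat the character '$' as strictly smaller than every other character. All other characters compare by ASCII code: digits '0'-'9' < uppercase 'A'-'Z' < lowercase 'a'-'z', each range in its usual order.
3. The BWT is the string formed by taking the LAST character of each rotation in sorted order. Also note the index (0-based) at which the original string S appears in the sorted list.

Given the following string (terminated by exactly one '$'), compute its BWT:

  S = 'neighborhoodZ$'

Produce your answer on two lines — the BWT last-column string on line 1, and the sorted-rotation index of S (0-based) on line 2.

All 14 rotations (rotation i = S[i:]+S[:i]):
  rot[0] = neighborhoodZ$
  rot[1] = eighborhoodZ$n
  rot[2] = ighborhoodZ$ne
  rot[3] = ghborhoodZ$nei
  rot[4] = hborhoodZ$neig
  rot[5] = borhoodZ$neigh
  rot[6] = orhoodZ$neighb
  rot[7] = rhoodZ$neighbo
  rot[8] = hoodZ$neighbor
  rot[9] = oodZ$neighborh
  rot[10] = odZ$neighborho
  rot[11] = dZ$neighborhoo
  rot[12] = Z$neighborhood
  rot[13] = $neighborhoodZ
Sorted (with $ < everything):
  sorted[0] = $neighborhoodZ  (last char: 'Z')
  sorted[1] = Z$neighborhood  (last char: 'd')
  sorted[2] = borhoodZ$neigh  (last char: 'h')
  sorted[3] = dZ$neighborhoo  (last char: 'o')
  sorted[4] = eighborhoodZ$n  (last char: 'n')
  sorted[5] = ghborhoodZ$nei  (last char: 'i')
  sorted[6] = hborhoodZ$neig  (last char: 'g')
  sorted[7] = hoodZ$neighbor  (last char: 'r')
  sorted[8] = ighborhoodZ$ne  (last char: 'e')
  sorted[9] = neighborhoodZ$  (last char: '$')
  sorted[10] = odZ$neighborho  (last char: 'o')
  sorted[11] = oodZ$neighborh  (last char: 'h')
  sorted[12] = orhoodZ$neighb  (last char: 'b')
  sorted[13] = rhoodZ$neighbo  (last char: 'o')
Last column: Zdhonigre$ohbo
Original string S is at sorted index 9

Answer: Zdhonigre$ohbo
9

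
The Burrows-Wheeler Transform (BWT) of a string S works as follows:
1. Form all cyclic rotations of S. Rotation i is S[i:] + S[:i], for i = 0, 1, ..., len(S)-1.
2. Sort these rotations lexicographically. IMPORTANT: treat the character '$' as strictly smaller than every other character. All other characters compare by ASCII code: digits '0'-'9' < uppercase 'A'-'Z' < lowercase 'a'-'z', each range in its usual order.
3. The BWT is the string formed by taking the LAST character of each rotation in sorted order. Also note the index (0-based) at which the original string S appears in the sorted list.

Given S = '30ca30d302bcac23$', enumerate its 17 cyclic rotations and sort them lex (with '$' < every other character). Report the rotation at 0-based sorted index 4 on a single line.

Answer: 23$30ca30d302bcac

Derivation:
All 17 rotations (rotation i = S[i:]+S[:i]):
  rot[0] = 30ca30d302bcac23$
  rot[1] = 0ca30d302bcac23$3
  rot[2] = ca30d302bcac23$30
  rot[3] = a30d302bcac23$30c
  rot[4] = 30d302bcac23$30ca
  rot[5] = 0d302bcac23$30ca3
  rot[6] = d302bcac23$30ca30
  rot[7] = 302bcac23$30ca30d
  rot[8] = 02bcac23$30ca30d3
  rot[9] = 2bcac23$30ca30d30
  rot[10] = bcac23$30ca30d302
  rot[11] = cac23$30ca30d302b
  rot[12] = ac23$30ca30d302bc
  rot[13] = c23$30ca30d302bca
  rot[14] = 23$30ca30d302bcac
  rot[15] = 3$30ca30d302bcac2
  rot[16] = $30ca30d302bcac23
Sorted (with $ < everything):
  sorted[0] = $30ca30d302bcac23
  sorted[1] = 02bcac23$30ca30d3
  sorted[2] = 0ca30d302bcac23$3
  sorted[3] = 0d302bcac23$30ca3
  sorted[4] = 23$30ca30d302bcac
  sorted[5] = 2bcac23$30ca30d30
  sorted[6] = 3$30ca30d302bcac2
  sorted[7] = 302bcac23$30ca30d
  sorted[8] = 30ca30d302bcac23$
  sorted[9] = 30d302bcac23$30ca
  sorted[10] = a30d302bcac23$30c
  sorted[11] = ac23$30ca30d302bc
  sorted[12] = bcac23$30ca30d302
  sorted[13] = c23$30ca30d302bca
  sorted[14] = ca30d302bcac23$30
  sorted[15] = cac23$30ca30d302b
  sorted[16] = d302bcac23$30ca30
sorted[4] = 23$30ca30d302bcac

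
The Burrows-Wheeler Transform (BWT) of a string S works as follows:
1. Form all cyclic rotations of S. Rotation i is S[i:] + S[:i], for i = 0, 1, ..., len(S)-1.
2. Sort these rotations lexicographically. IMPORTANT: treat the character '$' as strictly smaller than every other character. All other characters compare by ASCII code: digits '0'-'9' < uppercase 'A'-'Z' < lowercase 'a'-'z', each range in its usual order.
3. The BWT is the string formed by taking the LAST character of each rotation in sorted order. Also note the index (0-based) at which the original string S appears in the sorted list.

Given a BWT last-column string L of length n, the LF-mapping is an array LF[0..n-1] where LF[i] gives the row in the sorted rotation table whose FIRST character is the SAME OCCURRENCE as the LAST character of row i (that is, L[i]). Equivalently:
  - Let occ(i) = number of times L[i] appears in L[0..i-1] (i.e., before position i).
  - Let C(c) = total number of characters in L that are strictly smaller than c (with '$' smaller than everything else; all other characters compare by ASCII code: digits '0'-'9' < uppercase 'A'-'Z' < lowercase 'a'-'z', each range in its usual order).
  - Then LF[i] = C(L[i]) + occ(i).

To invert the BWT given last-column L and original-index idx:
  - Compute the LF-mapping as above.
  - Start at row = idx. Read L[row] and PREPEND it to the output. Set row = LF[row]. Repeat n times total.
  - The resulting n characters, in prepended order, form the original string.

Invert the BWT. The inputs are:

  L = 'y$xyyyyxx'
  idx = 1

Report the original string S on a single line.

LF mapping: 4 0 1 5 6 7 8 2 3
Walk LF starting at row 1, prepending L[row]:
  step 1: row=1, L[1]='$', prepend. Next row=LF[1]=0
  step 2: row=0, L[0]='y', prepend. Next row=LF[0]=4
  step 3: row=4, L[4]='y', prepend. Next row=LF[4]=6
  step 4: row=6, L[6]='y', prepend. Next row=LF[6]=8
  step 5: row=8, L[8]='x', prepend. Next row=LF[8]=3
  step 6: row=3, L[3]='y', prepend. Next row=LF[3]=5
  step 7: row=5, L[5]='y', prepend. Next row=LF[5]=7
  step 8: row=7, L[7]='x', prepend. Next row=LF[7]=2
  step 9: row=2, L[2]='x', prepend. Next row=LF[2]=1
Reversed output: xxyyxyyy$

Answer: xxyyxyyy$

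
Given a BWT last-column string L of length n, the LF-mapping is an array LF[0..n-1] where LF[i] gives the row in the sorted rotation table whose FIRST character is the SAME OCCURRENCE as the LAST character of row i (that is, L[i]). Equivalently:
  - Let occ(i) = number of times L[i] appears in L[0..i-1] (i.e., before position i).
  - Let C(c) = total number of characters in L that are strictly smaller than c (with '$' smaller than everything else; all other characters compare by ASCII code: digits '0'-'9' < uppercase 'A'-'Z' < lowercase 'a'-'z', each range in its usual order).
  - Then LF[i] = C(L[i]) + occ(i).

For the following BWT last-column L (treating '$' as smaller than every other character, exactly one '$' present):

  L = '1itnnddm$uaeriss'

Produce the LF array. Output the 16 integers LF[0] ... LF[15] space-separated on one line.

Char counts: '$':1, '1':1, 'a':1, 'd':2, 'e':1, 'i':2, 'm':1, 'n':2, 'r':1, 's':2, 't':1, 'u':1
C (first-col start): C('$')=0, C('1')=1, C('a')=2, C('d')=3, C('e')=5, C('i')=6, C('m')=8, C('n')=9, C('r')=11, C('s')=12, C('t')=14, C('u')=15
L[0]='1': occ=0, LF[0]=C('1')+0=1+0=1
L[1]='i': occ=0, LF[1]=C('i')+0=6+0=6
L[2]='t': occ=0, LF[2]=C('t')+0=14+0=14
L[3]='n': occ=0, LF[3]=C('n')+0=9+0=9
L[4]='n': occ=1, LF[4]=C('n')+1=9+1=10
L[5]='d': occ=0, LF[5]=C('d')+0=3+0=3
L[6]='d': occ=1, LF[6]=C('d')+1=3+1=4
L[7]='m': occ=0, LF[7]=C('m')+0=8+0=8
L[8]='$': occ=0, LF[8]=C('$')+0=0+0=0
L[9]='u': occ=0, LF[9]=C('u')+0=15+0=15
L[10]='a': occ=0, LF[10]=C('a')+0=2+0=2
L[11]='e': occ=0, LF[11]=C('e')+0=5+0=5
L[12]='r': occ=0, LF[12]=C('r')+0=11+0=11
L[13]='i': occ=1, LF[13]=C('i')+1=6+1=7
L[14]='s': occ=0, LF[14]=C('s')+0=12+0=12
L[15]='s': occ=1, LF[15]=C('s')+1=12+1=13

Answer: 1 6 14 9 10 3 4 8 0 15 2 5 11 7 12 13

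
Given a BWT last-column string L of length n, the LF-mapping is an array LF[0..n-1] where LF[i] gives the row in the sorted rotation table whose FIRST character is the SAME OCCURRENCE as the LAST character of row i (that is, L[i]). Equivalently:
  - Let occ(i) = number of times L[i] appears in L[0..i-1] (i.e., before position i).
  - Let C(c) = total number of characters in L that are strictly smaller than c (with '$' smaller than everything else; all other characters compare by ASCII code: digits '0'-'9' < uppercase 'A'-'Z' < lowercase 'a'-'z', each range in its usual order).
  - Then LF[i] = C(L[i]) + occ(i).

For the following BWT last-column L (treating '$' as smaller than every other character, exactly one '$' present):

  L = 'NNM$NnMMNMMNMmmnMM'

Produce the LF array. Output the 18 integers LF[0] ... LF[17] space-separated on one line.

Char counts: '$':1, 'M':8, 'N':5, 'm':2, 'n':2
C (first-col start): C('$')=0, C('M')=1, C('N')=9, C('m')=14, C('n')=16
L[0]='N': occ=0, LF[0]=C('N')+0=9+0=9
L[1]='N': occ=1, LF[1]=C('N')+1=9+1=10
L[2]='M': occ=0, LF[2]=C('M')+0=1+0=1
L[3]='$': occ=0, LF[3]=C('$')+0=0+0=0
L[4]='N': occ=2, LF[4]=C('N')+2=9+2=11
L[5]='n': occ=0, LF[5]=C('n')+0=16+0=16
L[6]='M': occ=1, LF[6]=C('M')+1=1+1=2
L[7]='M': occ=2, LF[7]=C('M')+2=1+2=3
L[8]='N': occ=3, LF[8]=C('N')+3=9+3=12
L[9]='M': occ=3, LF[9]=C('M')+3=1+3=4
L[10]='M': occ=4, LF[10]=C('M')+4=1+4=5
L[11]='N': occ=4, LF[11]=C('N')+4=9+4=13
L[12]='M': occ=5, LF[12]=C('M')+5=1+5=6
L[13]='m': occ=0, LF[13]=C('m')+0=14+0=14
L[14]='m': occ=1, LF[14]=C('m')+1=14+1=15
L[15]='n': occ=1, LF[15]=C('n')+1=16+1=17
L[16]='M': occ=6, LF[16]=C('M')+6=1+6=7
L[17]='M': occ=7, LF[17]=C('M')+7=1+7=8

Answer: 9 10 1 0 11 16 2 3 12 4 5 13 6 14 15 17 7 8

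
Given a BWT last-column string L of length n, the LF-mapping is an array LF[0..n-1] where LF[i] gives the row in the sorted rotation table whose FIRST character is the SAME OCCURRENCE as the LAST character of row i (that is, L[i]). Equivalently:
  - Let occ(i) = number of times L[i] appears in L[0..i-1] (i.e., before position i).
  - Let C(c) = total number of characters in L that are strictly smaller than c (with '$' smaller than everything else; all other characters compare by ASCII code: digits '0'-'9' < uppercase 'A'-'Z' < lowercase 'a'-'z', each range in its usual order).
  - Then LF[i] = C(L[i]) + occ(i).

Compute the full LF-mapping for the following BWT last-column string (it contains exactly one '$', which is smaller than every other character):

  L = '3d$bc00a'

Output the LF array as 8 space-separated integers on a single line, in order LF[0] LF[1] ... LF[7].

Char counts: '$':1, '0':2, '3':1, 'a':1, 'b':1, 'c':1, 'd':1
C (first-col start): C('$')=0, C('0')=1, C('3')=3, C('a')=4, C('b')=5, C('c')=6, C('d')=7
L[0]='3': occ=0, LF[0]=C('3')+0=3+0=3
L[1]='d': occ=0, LF[1]=C('d')+0=7+0=7
L[2]='$': occ=0, LF[2]=C('$')+0=0+0=0
L[3]='b': occ=0, LF[3]=C('b')+0=5+0=5
L[4]='c': occ=0, LF[4]=C('c')+0=6+0=6
L[5]='0': occ=0, LF[5]=C('0')+0=1+0=1
L[6]='0': occ=1, LF[6]=C('0')+1=1+1=2
L[7]='a': occ=0, LF[7]=C('a')+0=4+0=4

Answer: 3 7 0 5 6 1 2 4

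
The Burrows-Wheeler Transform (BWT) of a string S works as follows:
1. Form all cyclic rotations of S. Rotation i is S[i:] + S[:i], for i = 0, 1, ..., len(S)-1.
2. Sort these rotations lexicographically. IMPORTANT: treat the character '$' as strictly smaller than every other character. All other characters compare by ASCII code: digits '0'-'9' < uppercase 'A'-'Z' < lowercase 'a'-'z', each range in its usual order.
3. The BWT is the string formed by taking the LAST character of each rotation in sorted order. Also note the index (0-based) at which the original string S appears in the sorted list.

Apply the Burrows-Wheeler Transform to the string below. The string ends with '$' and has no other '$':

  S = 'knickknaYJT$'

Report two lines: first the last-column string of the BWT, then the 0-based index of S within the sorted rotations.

All 12 rotations (rotation i = S[i:]+S[:i]):
  rot[0] = knickknaYJT$
  rot[1] = nickknaYJT$k
  rot[2] = ickknaYJT$kn
  rot[3] = ckknaYJT$kni
  rot[4] = kknaYJT$knic
  rot[5] = knaYJT$knick
  rot[6] = naYJT$knickk
  rot[7] = aYJT$knickkn
  rot[8] = YJT$knickkna
  rot[9] = JT$knickknaY
  rot[10] = T$knickknaYJ
  rot[11] = $knickknaYJT
Sorted (with $ < everything):
  sorted[0] = $knickknaYJT  (last char: 'T')
  sorted[1] = JT$knickknaY  (last char: 'Y')
  sorted[2] = T$knickknaYJ  (last char: 'J')
  sorted[3] = YJT$knickkna  (last char: 'a')
  sorted[4] = aYJT$knickkn  (last char: 'n')
  sorted[5] = ckknaYJT$kni  (last char: 'i')
  sorted[6] = ickknaYJT$kn  (last char: 'n')
  sorted[7] = kknaYJT$knic  (last char: 'c')
  sorted[8] = knaYJT$knick  (last char: 'k')
  sorted[9] = knickknaYJT$  (last char: '$')
  sorted[10] = naYJT$knickk  (last char: 'k')
  sorted[11] = nickknaYJT$k  (last char: 'k')
Last column: TYJaninck$kk
Original string S is at sorted index 9

Answer: TYJaninck$kk
9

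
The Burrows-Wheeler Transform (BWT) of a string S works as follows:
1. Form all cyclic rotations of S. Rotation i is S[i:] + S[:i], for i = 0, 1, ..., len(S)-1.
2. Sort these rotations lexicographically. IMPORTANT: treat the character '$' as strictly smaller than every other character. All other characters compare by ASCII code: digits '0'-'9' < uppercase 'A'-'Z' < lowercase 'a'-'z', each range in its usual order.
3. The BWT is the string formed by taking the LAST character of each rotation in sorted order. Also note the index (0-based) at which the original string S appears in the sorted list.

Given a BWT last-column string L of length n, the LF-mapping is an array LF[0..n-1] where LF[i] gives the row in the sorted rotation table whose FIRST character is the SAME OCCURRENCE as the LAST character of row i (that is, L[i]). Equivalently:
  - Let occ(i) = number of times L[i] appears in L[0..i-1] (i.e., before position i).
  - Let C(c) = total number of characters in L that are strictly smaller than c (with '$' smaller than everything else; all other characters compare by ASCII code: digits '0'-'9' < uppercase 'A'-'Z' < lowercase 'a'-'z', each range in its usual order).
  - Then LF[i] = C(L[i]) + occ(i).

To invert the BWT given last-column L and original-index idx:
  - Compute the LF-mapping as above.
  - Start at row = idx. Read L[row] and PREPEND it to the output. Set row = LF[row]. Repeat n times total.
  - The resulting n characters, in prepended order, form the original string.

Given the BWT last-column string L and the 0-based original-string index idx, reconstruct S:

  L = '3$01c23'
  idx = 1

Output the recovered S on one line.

Answer: 0123c3$

Derivation:
LF mapping: 4 0 1 2 6 3 5
Walk LF starting at row 1, prepending L[row]:
  step 1: row=1, L[1]='$', prepend. Next row=LF[1]=0
  step 2: row=0, L[0]='3', prepend. Next row=LF[0]=4
  step 3: row=4, L[4]='c', prepend. Next row=LF[4]=6
  step 4: row=6, L[6]='3', prepend. Next row=LF[6]=5
  step 5: row=5, L[5]='2', prepend. Next row=LF[5]=3
  step 6: row=3, L[3]='1', prepend. Next row=LF[3]=2
  step 7: row=2, L[2]='0', prepend. Next row=LF[2]=1
Reversed output: 0123c3$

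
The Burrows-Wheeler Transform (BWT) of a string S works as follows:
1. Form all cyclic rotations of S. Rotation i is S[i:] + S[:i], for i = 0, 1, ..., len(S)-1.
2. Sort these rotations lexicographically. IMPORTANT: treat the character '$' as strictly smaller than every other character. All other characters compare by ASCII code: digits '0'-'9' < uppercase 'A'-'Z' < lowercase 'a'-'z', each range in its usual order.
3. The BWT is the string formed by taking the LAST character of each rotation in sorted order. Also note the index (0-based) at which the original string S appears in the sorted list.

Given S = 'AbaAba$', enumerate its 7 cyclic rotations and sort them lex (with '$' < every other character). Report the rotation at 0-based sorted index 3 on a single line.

Answer: a$AbaAb

Derivation:
All 7 rotations (rotation i = S[i:]+S[:i]):
  rot[0] = AbaAba$
  rot[1] = baAba$A
  rot[2] = aAba$Ab
  rot[3] = Aba$Aba
  rot[4] = ba$AbaA
  rot[5] = a$AbaAb
  rot[6] = $AbaAba
Sorted (with $ < everything):
  sorted[0] = $AbaAba
  sorted[1] = Aba$Aba
  sorted[2] = AbaAba$
  sorted[3] = a$AbaAb
  sorted[4] = aAba$Ab
  sorted[5] = ba$AbaA
  sorted[6] = baAba$A
sorted[3] = a$AbaAb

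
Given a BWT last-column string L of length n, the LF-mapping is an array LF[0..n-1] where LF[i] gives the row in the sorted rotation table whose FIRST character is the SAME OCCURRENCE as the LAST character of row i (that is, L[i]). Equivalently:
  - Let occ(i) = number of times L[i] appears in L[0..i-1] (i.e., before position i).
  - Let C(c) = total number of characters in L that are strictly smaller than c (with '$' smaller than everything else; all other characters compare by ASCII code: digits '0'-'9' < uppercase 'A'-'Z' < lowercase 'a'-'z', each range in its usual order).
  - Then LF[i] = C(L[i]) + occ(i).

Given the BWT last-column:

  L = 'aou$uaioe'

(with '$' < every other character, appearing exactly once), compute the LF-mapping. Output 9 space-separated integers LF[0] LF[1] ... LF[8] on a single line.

Answer: 1 5 7 0 8 2 4 6 3

Derivation:
Char counts: '$':1, 'a':2, 'e':1, 'i':1, 'o':2, 'u':2
C (first-col start): C('$')=0, C('a')=1, C('e')=3, C('i')=4, C('o')=5, C('u')=7
L[0]='a': occ=0, LF[0]=C('a')+0=1+0=1
L[1]='o': occ=0, LF[1]=C('o')+0=5+0=5
L[2]='u': occ=0, LF[2]=C('u')+0=7+0=7
L[3]='$': occ=0, LF[3]=C('$')+0=0+0=0
L[4]='u': occ=1, LF[4]=C('u')+1=7+1=8
L[5]='a': occ=1, LF[5]=C('a')+1=1+1=2
L[6]='i': occ=0, LF[6]=C('i')+0=4+0=4
L[7]='o': occ=1, LF[7]=C('o')+1=5+1=6
L[8]='e': occ=0, LF[8]=C('e')+0=3+0=3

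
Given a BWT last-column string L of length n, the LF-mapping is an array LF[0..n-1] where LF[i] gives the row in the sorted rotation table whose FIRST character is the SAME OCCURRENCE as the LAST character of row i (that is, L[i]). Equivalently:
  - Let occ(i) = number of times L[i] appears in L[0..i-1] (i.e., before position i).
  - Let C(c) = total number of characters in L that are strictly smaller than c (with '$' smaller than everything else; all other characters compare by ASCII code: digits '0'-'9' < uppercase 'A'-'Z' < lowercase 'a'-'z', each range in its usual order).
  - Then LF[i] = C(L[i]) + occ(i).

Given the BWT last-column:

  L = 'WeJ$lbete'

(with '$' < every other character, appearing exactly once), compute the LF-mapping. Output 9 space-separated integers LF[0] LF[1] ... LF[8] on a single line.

Answer: 2 4 1 0 7 3 5 8 6

Derivation:
Char counts: '$':1, 'J':1, 'W':1, 'b':1, 'e':3, 'l':1, 't':1
C (first-col start): C('$')=0, C('J')=1, C('W')=2, C('b')=3, C('e')=4, C('l')=7, C('t')=8
L[0]='W': occ=0, LF[0]=C('W')+0=2+0=2
L[1]='e': occ=0, LF[1]=C('e')+0=4+0=4
L[2]='J': occ=0, LF[2]=C('J')+0=1+0=1
L[3]='$': occ=0, LF[3]=C('$')+0=0+0=0
L[4]='l': occ=0, LF[4]=C('l')+0=7+0=7
L[5]='b': occ=0, LF[5]=C('b')+0=3+0=3
L[6]='e': occ=1, LF[6]=C('e')+1=4+1=5
L[7]='t': occ=0, LF[7]=C('t')+0=8+0=8
L[8]='e': occ=2, LF[8]=C('e')+2=4+2=6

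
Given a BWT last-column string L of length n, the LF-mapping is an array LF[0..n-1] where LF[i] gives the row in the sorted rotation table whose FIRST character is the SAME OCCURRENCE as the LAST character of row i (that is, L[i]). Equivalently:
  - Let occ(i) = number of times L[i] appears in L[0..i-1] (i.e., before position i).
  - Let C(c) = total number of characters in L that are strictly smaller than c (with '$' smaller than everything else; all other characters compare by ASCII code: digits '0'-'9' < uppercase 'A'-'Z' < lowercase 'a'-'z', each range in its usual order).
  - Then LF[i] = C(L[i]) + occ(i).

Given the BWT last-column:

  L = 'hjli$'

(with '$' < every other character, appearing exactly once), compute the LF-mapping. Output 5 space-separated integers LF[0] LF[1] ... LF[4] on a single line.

Answer: 1 3 4 2 0

Derivation:
Char counts: '$':1, 'h':1, 'i':1, 'j':1, 'l':1
C (first-col start): C('$')=0, C('h')=1, C('i')=2, C('j')=3, C('l')=4
L[0]='h': occ=0, LF[0]=C('h')+0=1+0=1
L[1]='j': occ=0, LF[1]=C('j')+0=3+0=3
L[2]='l': occ=0, LF[2]=C('l')+0=4+0=4
L[3]='i': occ=0, LF[3]=C('i')+0=2+0=2
L[4]='$': occ=0, LF[4]=C('$')+0=0+0=0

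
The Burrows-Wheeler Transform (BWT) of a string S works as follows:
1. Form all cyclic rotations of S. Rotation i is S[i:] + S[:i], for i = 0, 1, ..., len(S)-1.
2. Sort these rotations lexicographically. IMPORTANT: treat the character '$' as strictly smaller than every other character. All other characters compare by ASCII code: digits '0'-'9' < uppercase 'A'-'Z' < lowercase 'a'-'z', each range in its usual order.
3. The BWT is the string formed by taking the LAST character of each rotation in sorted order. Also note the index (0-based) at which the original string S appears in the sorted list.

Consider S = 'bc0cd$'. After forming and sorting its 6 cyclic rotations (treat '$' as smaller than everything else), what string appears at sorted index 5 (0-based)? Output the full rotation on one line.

All 6 rotations (rotation i = S[i:]+S[:i]):
  rot[0] = bc0cd$
  rot[1] = c0cd$b
  rot[2] = 0cd$bc
  rot[3] = cd$bc0
  rot[4] = d$bc0c
  rot[5] = $bc0cd
Sorted (with $ < everything):
  sorted[0] = $bc0cd
  sorted[1] = 0cd$bc
  sorted[2] = bc0cd$
  sorted[3] = c0cd$b
  sorted[4] = cd$bc0
  sorted[5] = d$bc0c
sorted[5] = d$bc0c

Answer: d$bc0c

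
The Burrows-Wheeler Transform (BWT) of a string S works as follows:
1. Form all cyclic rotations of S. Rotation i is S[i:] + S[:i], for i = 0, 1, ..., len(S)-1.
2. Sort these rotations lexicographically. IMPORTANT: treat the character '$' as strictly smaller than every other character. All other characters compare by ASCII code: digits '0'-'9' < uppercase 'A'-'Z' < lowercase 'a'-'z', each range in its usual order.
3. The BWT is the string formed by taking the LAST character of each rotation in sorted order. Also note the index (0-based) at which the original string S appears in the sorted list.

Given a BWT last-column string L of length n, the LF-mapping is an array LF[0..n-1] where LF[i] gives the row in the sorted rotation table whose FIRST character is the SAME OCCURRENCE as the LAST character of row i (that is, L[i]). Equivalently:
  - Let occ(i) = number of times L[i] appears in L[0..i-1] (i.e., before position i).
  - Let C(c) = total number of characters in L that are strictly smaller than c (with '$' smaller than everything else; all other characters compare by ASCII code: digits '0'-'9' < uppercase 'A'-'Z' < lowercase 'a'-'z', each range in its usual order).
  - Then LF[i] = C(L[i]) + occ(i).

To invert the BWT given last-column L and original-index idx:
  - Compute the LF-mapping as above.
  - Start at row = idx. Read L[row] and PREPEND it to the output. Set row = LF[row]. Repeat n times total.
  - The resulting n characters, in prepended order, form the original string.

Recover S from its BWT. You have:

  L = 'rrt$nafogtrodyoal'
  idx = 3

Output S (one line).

Answer: dragonflyrotator$

Derivation:
LF mapping: 11 12 14 0 7 1 4 8 5 15 13 9 3 16 10 2 6
Walk LF starting at row 3, prepending L[row]:
  step 1: row=3, L[3]='$', prepend. Next row=LF[3]=0
  step 2: row=0, L[0]='r', prepend. Next row=LF[0]=11
  step 3: row=11, L[11]='o', prepend. Next row=LF[11]=9
  step 4: row=9, L[9]='t', prepend. Next row=LF[9]=15
  step 5: row=15, L[15]='a', prepend. Next row=LF[15]=2
  step 6: row=2, L[2]='t', prepend. Next row=LF[2]=14
  step 7: row=14, L[14]='o', prepend. Next row=LF[14]=10
  step 8: row=10, L[10]='r', prepend. Next row=LF[10]=13
  step 9: row=13, L[13]='y', prepend. Next row=LF[13]=16
  step 10: row=16, L[16]='l', prepend. Next row=LF[16]=6
  step 11: row=6, L[6]='f', prepend. Next row=LF[6]=4
  step 12: row=4, L[4]='n', prepend. Next row=LF[4]=7
  step 13: row=7, L[7]='o', prepend. Next row=LF[7]=8
  step 14: row=8, L[8]='g', prepend. Next row=LF[8]=5
  step 15: row=5, L[5]='a', prepend. Next row=LF[5]=1
  step 16: row=1, L[1]='r', prepend. Next row=LF[1]=12
  step 17: row=12, L[12]='d', prepend. Next row=LF[12]=3
Reversed output: dragonflyrotator$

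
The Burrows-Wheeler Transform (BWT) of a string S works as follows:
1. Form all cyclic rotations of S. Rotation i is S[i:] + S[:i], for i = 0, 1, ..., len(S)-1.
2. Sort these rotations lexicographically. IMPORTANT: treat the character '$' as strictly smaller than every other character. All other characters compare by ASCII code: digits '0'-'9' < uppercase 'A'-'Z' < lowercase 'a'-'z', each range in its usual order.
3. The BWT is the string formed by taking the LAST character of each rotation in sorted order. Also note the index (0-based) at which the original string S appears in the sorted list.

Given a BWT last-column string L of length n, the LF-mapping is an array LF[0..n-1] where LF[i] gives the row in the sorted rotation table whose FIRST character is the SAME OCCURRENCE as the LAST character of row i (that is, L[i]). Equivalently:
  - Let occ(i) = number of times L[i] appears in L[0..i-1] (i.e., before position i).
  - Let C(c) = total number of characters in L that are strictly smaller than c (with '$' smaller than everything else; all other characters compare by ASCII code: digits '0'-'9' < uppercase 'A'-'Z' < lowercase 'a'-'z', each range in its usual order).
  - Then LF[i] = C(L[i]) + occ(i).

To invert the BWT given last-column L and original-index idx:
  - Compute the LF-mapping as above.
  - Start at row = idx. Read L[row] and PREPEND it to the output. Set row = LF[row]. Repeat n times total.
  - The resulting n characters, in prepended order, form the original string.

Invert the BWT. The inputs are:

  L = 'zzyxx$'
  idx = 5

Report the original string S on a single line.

Answer: zxyxz$

Derivation:
LF mapping: 4 5 3 1 2 0
Walk LF starting at row 5, prepending L[row]:
  step 1: row=5, L[5]='$', prepend. Next row=LF[5]=0
  step 2: row=0, L[0]='z', prepend. Next row=LF[0]=4
  step 3: row=4, L[4]='x', prepend. Next row=LF[4]=2
  step 4: row=2, L[2]='y', prepend. Next row=LF[2]=3
  step 5: row=3, L[3]='x', prepend. Next row=LF[3]=1
  step 6: row=1, L[1]='z', prepend. Next row=LF[1]=5
Reversed output: zxyxz$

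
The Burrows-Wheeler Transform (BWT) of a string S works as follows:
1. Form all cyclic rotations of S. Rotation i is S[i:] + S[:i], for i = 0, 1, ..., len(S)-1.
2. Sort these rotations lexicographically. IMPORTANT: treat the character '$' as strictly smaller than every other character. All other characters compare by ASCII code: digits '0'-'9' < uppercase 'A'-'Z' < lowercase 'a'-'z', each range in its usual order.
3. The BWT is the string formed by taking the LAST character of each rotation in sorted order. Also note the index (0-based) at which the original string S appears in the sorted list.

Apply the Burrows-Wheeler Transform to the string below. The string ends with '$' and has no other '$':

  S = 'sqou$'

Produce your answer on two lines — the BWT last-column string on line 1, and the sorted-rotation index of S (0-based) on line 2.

Answer: uqs$o
3

Derivation:
All 5 rotations (rotation i = S[i:]+S[:i]):
  rot[0] = sqou$
  rot[1] = qou$s
  rot[2] = ou$sq
  rot[3] = u$sqo
  rot[4] = $sqou
Sorted (with $ < everything):
  sorted[0] = $sqou  (last char: 'u')
  sorted[1] = ou$sq  (last char: 'q')
  sorted[2] = qou$s  (last char: 's')
  sorted[3] = sqou$  (last char: '$')
  sorted[4] = u$sqo  (last char: 'o')
Last column: uqs$o
Original string S is at sorted index 3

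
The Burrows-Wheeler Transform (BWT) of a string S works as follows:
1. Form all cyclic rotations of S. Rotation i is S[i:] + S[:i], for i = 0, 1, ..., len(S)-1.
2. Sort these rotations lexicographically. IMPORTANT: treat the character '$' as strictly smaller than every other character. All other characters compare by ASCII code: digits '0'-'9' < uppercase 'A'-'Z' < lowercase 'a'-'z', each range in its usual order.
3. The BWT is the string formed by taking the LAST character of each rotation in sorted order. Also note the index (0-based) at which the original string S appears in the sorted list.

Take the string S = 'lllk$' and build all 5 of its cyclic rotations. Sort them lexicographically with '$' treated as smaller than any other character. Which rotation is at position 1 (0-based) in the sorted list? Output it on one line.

All 5 rotations (rotation i = S[i:]+S[:i]):
  rot[0] = lllk$
  rot[1] = llk$l
  rot[2] = lk$ll
  rot[3] = k$lll
  rot[4] = $lllk
Sorted (with $ < everything):
  sorted[0] = $lllk
  sorted[1] = k$lll
  sorted[2] = lk$ll
  sorted[3] = llk$l
  sorted[4] = lllk$
sorted[1] = k$lll

Answer: k$lll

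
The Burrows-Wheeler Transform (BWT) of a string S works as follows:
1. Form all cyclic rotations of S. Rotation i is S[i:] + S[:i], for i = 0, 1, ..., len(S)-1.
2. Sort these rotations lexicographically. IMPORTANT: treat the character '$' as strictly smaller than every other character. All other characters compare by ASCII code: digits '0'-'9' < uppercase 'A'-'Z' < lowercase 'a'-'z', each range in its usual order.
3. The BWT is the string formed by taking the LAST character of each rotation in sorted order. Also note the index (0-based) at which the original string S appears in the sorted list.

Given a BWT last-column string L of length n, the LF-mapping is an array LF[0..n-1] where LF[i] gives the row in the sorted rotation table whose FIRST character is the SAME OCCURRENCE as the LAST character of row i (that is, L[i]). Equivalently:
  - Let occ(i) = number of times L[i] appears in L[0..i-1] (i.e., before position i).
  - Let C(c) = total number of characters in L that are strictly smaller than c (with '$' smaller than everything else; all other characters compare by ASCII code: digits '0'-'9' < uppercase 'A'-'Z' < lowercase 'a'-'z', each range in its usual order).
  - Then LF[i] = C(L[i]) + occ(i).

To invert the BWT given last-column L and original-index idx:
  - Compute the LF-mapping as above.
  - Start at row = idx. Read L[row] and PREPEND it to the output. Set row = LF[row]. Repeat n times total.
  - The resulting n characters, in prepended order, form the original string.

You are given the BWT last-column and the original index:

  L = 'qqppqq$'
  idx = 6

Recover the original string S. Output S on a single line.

Answer: qqqppq$

Derivation:
LF mapping: 3 4 1 2 5 6 0
Walk LF starting at row 6, prepending L[row]:
  step 1: row=6, L[6]='$', prepend. Next row=LF[6]=0
  step 2: row=0, L[0]='q', prepend. Next row=LF[0]=3
  step 3: row=3, L[3]='p', prepend. Next row=LF[3]=2
  step 4: row=2, L[2]='p', prepend. Next row=LF[2]=1
  step 5: row=1, L[1]='q', prepend. Next row=LF[1]=4
  step 6: row=4, L[4]='q', prepend. Next row=LF[4]=5
  step 7: row=5, L[5]='q', prepend. Next row=LF[5]=6
Reversed output: qqqppq$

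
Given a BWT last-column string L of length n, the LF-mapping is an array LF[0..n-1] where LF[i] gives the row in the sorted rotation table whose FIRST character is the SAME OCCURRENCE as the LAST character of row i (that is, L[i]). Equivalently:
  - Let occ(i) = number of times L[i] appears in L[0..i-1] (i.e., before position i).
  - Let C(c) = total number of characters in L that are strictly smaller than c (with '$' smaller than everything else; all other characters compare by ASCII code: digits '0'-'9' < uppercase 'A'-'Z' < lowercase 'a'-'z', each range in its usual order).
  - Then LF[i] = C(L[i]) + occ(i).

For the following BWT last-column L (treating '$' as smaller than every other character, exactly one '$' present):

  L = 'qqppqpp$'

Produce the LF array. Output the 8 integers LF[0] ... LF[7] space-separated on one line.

Char counts: '$':1, 'p':4, 'q':3
C (first-col start): C('$')=0, C('p')=1, C('q')=5
L[0]='q': occ=0, LF[0]=C('q')+0=5+0=5
L[1]='q': occ=1, LF[1]=C('q')+1=5+1=6
L[2]='p': occ=0, LF[2]=C('p')+0=1+0=1
L[3]='p': occ=1, LF[3]=C('p')+1=1+1=2
L[4]='q': occ=2, LF[4]=C('q')+2=5+2=7
L[5]='p': occ=2, LF[5]=C('p')+2=1+2=3
L[6]='p': occ=3, LF[6]=C('p')+3=1+3=4
L[7]='$': occ=0, LF[7]=C('$')+0=0+0=0

Answer: 5 6 1 2 7 3 4 0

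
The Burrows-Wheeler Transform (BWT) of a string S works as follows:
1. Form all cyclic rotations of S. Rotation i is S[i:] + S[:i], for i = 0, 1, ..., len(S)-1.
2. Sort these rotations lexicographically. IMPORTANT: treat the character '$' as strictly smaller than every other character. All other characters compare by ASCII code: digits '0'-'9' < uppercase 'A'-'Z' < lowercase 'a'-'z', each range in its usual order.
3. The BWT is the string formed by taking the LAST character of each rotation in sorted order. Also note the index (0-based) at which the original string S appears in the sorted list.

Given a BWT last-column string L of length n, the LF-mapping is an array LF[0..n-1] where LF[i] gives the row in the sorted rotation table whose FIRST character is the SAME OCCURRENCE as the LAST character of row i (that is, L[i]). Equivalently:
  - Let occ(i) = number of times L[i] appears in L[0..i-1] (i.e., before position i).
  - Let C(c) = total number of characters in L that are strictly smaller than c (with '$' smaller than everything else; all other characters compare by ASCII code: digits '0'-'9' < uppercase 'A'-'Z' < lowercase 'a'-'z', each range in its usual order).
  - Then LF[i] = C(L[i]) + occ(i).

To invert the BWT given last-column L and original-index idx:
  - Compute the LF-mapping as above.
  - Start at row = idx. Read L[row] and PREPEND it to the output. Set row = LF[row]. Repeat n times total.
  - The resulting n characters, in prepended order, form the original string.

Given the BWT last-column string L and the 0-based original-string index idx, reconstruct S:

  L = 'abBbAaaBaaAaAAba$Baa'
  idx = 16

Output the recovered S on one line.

Answer: abaabAaaBAaBBbAAaaa$

Derivation:
LF mapping: 8 17 5 18 1 9 10 6 11 12 2 13 3 4 19 14 0 7 15 16
Walk LF starting at row 16, prepending L[row]:
  step 1: row=16, L[16]='$', prepend. Next row=LF[16]=0
  step 2: row=0, L[0]='a', prepend. Next row=LF[0]=8
  step 3: row=8, L[8]='a', prepend. Next row=LF[8]=11
  step 4: row=11, L[11]='a', prepend. Next row=LF[11]=13
  step 5: row=13, L[13]='A', prepend. Next row=LF[13]=4
  step 6: row=4, L[4]='A', prepend. Next row=LF[4]=1
  step 7: row=1, L[1]='b', prepend. Next row=LF[1]=17
  step 8: row=17, L[17]='B', prepend. Next row=LF[17]=7
  step 9: row=7, L[7]='B', prepend. Next row=LF[7]=6
  step 10: row=6, L[6]='a', prepend. Next row=LF[6]=10
  step 11: row=10, L[10]='A', prepend. Next row=LF[10]=2
  step 12: row=2, L[2]='B', prepend. Next row=LF[2]=5
  step 13: row=5, L[5]='a', prepend. Next row=LF[5]=9
  step 14: row=9, L[9]='a', prepend. Next row=LF[9]=12
  step 15: row=12, L[12]='A', prepend. Next row=LF[12]=3
  step 16: row=3, L[3]='b', prepend. Next row=LF[3]=18
  step 17: row=18, L[18]='a', prepend. Next row=LF[18]=15
  step 18: row=15, L[15]='a', prepend. Next row=LF[15]=14
  step 19: row=14, L[14]='b', prepend. Next row=LF[14]=19
  step 20: row=19, L[19]='a', prepend. Next row=LF[19]=16
Reversed output: abaabAaaBAaBBbAAaaa$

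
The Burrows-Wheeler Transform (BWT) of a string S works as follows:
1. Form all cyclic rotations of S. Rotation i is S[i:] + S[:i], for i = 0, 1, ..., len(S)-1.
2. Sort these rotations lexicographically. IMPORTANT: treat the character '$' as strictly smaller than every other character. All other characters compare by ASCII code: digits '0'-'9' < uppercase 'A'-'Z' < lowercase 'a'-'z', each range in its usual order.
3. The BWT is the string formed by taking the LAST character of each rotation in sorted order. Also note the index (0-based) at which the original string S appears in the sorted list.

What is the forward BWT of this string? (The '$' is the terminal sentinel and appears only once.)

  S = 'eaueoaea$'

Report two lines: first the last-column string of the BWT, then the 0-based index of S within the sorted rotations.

All 9 rotations (rotation i = S[i:]+S[:i]):
  rot[0] = eaueoaea$
  rot[1] = aueoaea$e
  rot[2] = ueoaea$ea
  rot[3] = eoaea$eau
  rot[4] = oaea$eaue
  rot[5] = aea$eaueo
  rot[6] = ea$eaueoa
  rot[7] = a$eaueoae
  rot[8] = $eaueoaea
Sorted (with $ < everything):
  sorted[0] = $eaueoaea  (last char: 'a')
  sorted[1] = a$eaueoae  (last char: 'e')
  sorted[2] = aea$eaueo  (last char: 'o')
  sorted[3] = aueoaea$e  (last char: 'e')
  sorted[4] = ea$eaueoa  (last char: 'a')
  sorted[5] = eaueoaea$  (last char: '$')
  sorted[6] = eoaea$eau  (last char: 'u')
  sorted[7] = oaea$eaue  (last char: 'e')
  sorted[8] = ueoaea$ea  (last char: 'a')
Last column: aeoea$uea
Original string S is at sorted index 5

Answer: aeoea$uea
5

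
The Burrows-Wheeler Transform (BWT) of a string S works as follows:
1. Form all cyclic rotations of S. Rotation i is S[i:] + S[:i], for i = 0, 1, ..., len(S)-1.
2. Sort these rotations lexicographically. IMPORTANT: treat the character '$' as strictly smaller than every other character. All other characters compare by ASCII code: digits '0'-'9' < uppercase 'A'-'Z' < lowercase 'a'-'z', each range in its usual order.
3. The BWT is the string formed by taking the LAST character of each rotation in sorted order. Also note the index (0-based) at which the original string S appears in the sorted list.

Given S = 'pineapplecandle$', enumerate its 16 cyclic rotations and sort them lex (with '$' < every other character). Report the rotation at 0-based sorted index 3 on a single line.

All 16 rotations (rotation i = S[i:]+S[:i]):
  rot[0] = pineapplecandle$
  rot[1] = ineapplecandle$p
  rot[2] = neapplecandle$pi
  rot[3] = eapplecandle$pin
  rot[4] = applecandle$pine
  rot[5] = pplecandle$pinea
  rot[6] = plecandle$pineap
  rot[7] = lecandle$pineapp
  rot[8] = ecandle$pineappl
  rot[9] = candle$pineapple
  rot[10] = andle$pineapplec
  rot[11] = ndle$pineappleca
  rot[12] = dle$pineapplecan
  rot[13] = le$pineapplecand
  rot[14] = e$pineapplecandl
  rot[15] = $pineapplecandle
Sorted (with $ < everything):
  sorted[0] = $pineapplecandle
  sorted[1] = andle$pineapplec
  sorted[2] = applecandle$pine
  sorted[3] = candle$pineapple
  sorted[4] = dle$pineapplecan
  sorted[5] = e$pineapplecandl
  sorted[6] = eapplecandle$pin
  sorted[7] = ecandle$pineappl
  sorted[8] = ineapplecandle$p
  sorted[9] = le$pineapplecand
  sorted[10] = lecandle$pineapp
  sorted[11] = ndle$pineappleca
  sorted[12] = neapplecandle$pi
  sorted[13] = pineapplecandle$
  sorted[14] = plecandle$pineap
  sorted[15] = pplecandle$pinea
sorted[3] = candle$pineapple

Answer: candle$pineapple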